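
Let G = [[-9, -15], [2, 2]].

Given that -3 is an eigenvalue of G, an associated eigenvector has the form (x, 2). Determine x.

-5

We need (G + 3I)v = 0.
G + 3I = [[-6, -15], [2, 5]].
Row 1: (-6)·x + (-15)·2 = 0
Row 2: (2)·x + (5)·2 = 0
Solving gives x = -5.
Check: G·(-5, 2) = (15, -6) = -3·(-5, 2).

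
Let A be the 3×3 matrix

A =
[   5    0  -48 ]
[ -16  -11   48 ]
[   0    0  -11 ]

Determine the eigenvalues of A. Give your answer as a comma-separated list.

-11, -11, 5

Set up det(tI - A) = 0.
Expanding the 3×3 determinant: p(t) = t^3 + 17t^2 + 11t - 605.
Rational-root test: t = -11 gives p(-11) = 0.
Factor out (t + 11): p(t) = (t + 11)·(t^2 + 6t - 55).
The quadratic factors as (t + 11)·(t - 5).
Eigenvalues: -11, -11, 5.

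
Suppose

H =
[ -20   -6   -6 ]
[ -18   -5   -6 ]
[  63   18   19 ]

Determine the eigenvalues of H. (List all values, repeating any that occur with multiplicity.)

Set up det(sI - H) = 0.
Expanding the 3×3 determinant: p(s) = s^3 + 6s^2 + 3s - 10.
Since p(-5) = 0, s = -5 is a root.
Dividing by (s + 5) leaves s^2 + s - 2.
The quadratic factors as (s + 2)·(s - 1).
Eigenvalues: -5, -2, 1.

-5, -2, 1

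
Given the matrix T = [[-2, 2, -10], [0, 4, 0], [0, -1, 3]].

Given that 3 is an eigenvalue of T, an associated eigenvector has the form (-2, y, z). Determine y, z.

We need (T - 3I)v = 0.
T - 3I = [[-5, 2, -10], [0, 1, 0], [0, -1, 0]].
Row 1: (-5)·-2 + (2)·y + (-10)·z = 0
Row 2: (0)·-2 + (1)·y + (0)·z = 0
Row 3: (0)·-2 + (-1)·y + (0)·z = 0
Solving gives y = 0, z = 1.
Check: T·(-2, 0, 1) = (-6, 0, 3) = 3·(-2, 0, 1).

0, 1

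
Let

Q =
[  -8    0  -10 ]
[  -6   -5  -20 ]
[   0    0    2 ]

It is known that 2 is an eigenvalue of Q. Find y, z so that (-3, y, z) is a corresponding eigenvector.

-6, 3

We need (Q - 2I)v = 0.
Q - 2I = [[-10, 0, -10], [-6, -7, -20], [0, 0, 0]].
Row 1: (-10)·-3 + (0)·y + (-10)·z = 0
Row 2: (-6)·-3 + (-7)·y + (-20)·z = 0
Row 3: (0)·-3 + (0)·y + (0)·z = 0
Solving gives y = -6, z = 3.
Check: Q·(-3, -6, 3) = (-6, -12, 6) = 2·(-3, -6, 3).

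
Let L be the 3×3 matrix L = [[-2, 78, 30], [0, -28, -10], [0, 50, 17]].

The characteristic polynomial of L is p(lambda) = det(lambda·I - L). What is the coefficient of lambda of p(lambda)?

p(lambda) = lambda^3 + 13·lambda^2 + 46·lambda + 48.
The coefficient of lambda is 46.

46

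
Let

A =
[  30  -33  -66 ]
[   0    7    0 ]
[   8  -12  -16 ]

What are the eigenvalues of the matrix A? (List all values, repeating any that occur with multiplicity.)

6, 7, 8

The characteristic polynomial is p(lambda) = det(lambda·I - A).
Cofactor expansion gives p(lambda) = lambda^3 - 21·lambda^2 + 146·lambda - 336.
Rational-root test: lambda = 6 gives p(6) = 0.
Dividing by (lambda - 6) leaves lambda^2 - 15·lambda + 56.
The quadratic factors as (lambda - 7)·(lambda - 8).
Eigenvalues: 6, 7, 8.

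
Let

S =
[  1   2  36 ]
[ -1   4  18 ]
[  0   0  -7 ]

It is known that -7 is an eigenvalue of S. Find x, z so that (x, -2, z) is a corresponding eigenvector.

We need (S + 7I)v = 0.
S + 7I = [[8, 2, 36], [-1, 11, 18], [0, 0, 0]].
Row 1: (8)·x + (2)·-2 + (36)·z = 0
Row 2: (-1)·x + (11)·-2 + (18)·z = 0
Row 3: (0)·x + (0)·-2 + (0)·z = 0
Solving gives x = -4, z = 1.
Check: S·(-4, -2, 1) = (28, 14, -7) = -7·(-4, -2, 1).

-4, 1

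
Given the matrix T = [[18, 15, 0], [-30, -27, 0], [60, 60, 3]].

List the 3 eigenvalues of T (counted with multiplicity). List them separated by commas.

Compute the characteristic polynomial p(s) = det(sI - T).
Expanding the 3×3 determinant: p(s) = s^3 + 6s^2 - 63s + 108.
Rational-root test: s = 3 gives p(3) = 0.
Dividing by (s - 3) leaves s^2 + 9s - 36.
The quadratic factors as (s + 12)·(s - 3).
Eigenvalues: -12, 3, 3.

-12, 3, 3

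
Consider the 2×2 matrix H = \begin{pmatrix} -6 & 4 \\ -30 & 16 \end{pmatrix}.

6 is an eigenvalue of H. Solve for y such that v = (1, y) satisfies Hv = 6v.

We need (H - 6I)v = 0.
H - 6I = [[-12, 4], [-30, 10]].
Row 1: (-12)·1 + (4)·y = 0
Row 2: (-30)·1 + (10)·y = 0
Solving gives y = 3.
Check: H·(1, 3) = (6, 18) = 6·(1, 3).

3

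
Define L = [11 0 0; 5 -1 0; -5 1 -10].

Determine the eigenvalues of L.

L is lower triangular, so its eigenvalues are the diagonal entries.
Diagonal: 11, -1, -10.

-10, -1, 11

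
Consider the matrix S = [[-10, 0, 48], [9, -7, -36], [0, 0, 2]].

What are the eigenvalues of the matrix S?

The characteristic polynomial is p(r) = det(rI - S).
Expanding the 3×3 determinant: p(r) = r^3 + 15r^2 + 36r - 140.
Since p(2) = 0, r = 2 is a root.
Factor out (r - 2): p(r) = (r - 2)·(r^2 + 17r + 70).
The quadratic factors as (r + 10)·(r + 7).
Eigenvalues: -10, -7, 2.

-10, -7, 2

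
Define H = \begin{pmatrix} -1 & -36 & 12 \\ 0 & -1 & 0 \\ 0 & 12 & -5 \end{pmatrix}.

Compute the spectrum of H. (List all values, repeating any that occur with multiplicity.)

-5, -1, -1

Compute the characteristic polynomial p(lambda) = det(lambda·I - H).
Expanding the 3×3 determinant: p(lambda) = lambda^3 + 7·lambda^2 + 11·lambda + 5.
Rational-root test: lambda = -5 gives p(-5) = 0.
Factor out (lambda + 5): p(lambda) = (lambda + 5)·(lambda^2 + 2·lambda + 1).
The quadratic factor is (lambda + 1)^2.
Eigenvalues: -5, -1, -1.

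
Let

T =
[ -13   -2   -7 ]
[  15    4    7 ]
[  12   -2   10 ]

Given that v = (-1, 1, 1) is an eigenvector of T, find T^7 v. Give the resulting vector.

(16384, -16384, -16384)

First find the eigenvalue: Tv = (4, -4, -4) = -4·(-1, 1, 1), so λ = -4.
Then T^7 v = λ^7·v = (-4)^7·(-1, 1, 1) = -16384·(-1, 1, 1) = (16384, -16384, -16384).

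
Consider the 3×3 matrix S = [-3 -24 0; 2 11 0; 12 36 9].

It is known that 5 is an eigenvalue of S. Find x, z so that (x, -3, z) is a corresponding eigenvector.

We need (S - 5I)v = 0.
S - 5I = [[-8, -24, 0], [2, 6, 0], [12, 36, 4]].
Row 1: (-8)·x + (-24)·-3 + (0)·z = 0
Row 2: (2)·x + (6)·-3 + (0)·z = 0
Row 3: (12)·x + (36)·-3 + (4)·z = 0
Solving gives x = 9, z = 0.
Check: S·(9, -3, 0) = (45, -15, 0) = 5·(9, -3, 0).

9, 0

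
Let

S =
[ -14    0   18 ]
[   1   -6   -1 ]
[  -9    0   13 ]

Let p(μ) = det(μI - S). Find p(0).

-120

p(0) = det(0·I − S) = det(−S) = (−1)^3·det(S).
det(S) = 120, so p(0) = -120.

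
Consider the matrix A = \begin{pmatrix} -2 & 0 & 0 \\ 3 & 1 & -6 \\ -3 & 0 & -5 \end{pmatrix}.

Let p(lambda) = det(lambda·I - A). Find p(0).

p(0) = det(0·I − A) = det(−A) = (−1)^3·det(A).
det(A) = 10, so p(0) = -10.

-10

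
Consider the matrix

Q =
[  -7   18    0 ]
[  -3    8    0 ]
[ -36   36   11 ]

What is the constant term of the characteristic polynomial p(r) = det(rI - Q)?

p(0) = det(0·I − Q) = det(−Q) = (−1)^3·det(Q).
det(Q) = -22, so p(0) = 22.

22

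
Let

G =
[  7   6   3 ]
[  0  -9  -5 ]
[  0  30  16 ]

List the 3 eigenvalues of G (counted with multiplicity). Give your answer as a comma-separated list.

The characteristic polynomial is p(λ) = det(λI - G).
Cofactor expansion gives p(λ) = λ^3 - 14λ^2 + 55λ - 42.
Try λ = 1: p(1) = 0, so 1 is a root.
Factor out (λ - 1): p(λ) = (λ - 1)·(λ^2 - 13λ + 42).
The quadratic factors as (λ - 6)·(λ - 7).
Eigenvalues: 1, 6, 7.

1, 6, 7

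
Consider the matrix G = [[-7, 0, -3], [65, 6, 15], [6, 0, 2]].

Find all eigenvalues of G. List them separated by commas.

-4, -1, 6

Set up det(λI - G) = 0.
Expanding the 3×3 determinant: p(λ) = λ^3 - λ^2 - 26λ - 24.
Rational-root test: λ = -1 gives p(-1) = 0.
Factor out (λ + 1): p(λ) = (λ + 1)·(λ^2 - 2λ - 24).
The quadratic factors as (λ + 4)·(λ - 6).
Eigenvalues: -4, -1, 6.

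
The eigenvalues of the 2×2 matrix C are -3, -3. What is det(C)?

9

det(C) is the product of the eigenvalues: (-3) · (-3) = 9.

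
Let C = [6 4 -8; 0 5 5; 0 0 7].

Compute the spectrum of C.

5, 6, 7

C is upper triangular, so its eigenvalues are the diagonal entries.
Diagonal: 6, 5, 7.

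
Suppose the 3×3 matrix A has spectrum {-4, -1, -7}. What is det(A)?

-28

det(A) is the product of the eigenvalues: (-4) · (-1) · (-7) = -28.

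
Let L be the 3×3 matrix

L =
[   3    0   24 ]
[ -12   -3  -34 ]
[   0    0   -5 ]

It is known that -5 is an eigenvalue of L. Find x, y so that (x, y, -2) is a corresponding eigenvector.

6, 2

We need (L + 5I)v = 0.
L + 5I = [[8, 0, 24], [-12, 2, -34], [0, 0, 0]].
Row 1: (8)·x + (0)·y + (24)·-2 = 0
Row 2: (-12)·x + (2)·y + (-34)·-2 = 0
Row 3: (0)·x + (0)·y + (0)·-2 = 0
Solving gives x = 6, y = 2.
Check: L·(6, 2, -2) = (-30, -10, 10) = -5·(6, 2, -2).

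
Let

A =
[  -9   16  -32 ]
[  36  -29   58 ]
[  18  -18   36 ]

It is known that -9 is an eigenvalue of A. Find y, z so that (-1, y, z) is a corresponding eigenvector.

We need (A + 9I)v = 0.
A + 9I = [[0, 16, -32], [36, -20, 58], [18, -18, 45]].
Row 1: (0)·-1 + (16)·y + (-32)·z = 0
Row 2: (36)·-1 + (-20)·y + (58)·z = 0
Row 3: (18)·-1 + (-18)·y + (45)·z = 0
Solving gives y = 4, z = 2.
Check: A·(-1, 4, 2) = (9, -36, -18) = -9·(-1, 4, 2).

4, 2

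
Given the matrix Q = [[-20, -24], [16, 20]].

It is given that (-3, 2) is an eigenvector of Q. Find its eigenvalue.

-4

Compute Qv: Q·(-3, 2) = (12, -8).
Since Qv = λv, compare component 1: 12 = λ·-3, so λ = -4.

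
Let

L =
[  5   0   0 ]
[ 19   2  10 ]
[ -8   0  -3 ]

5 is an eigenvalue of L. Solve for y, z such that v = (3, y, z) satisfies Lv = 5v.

We need (L - 5I)v = 0.
L - 5I = [[0, 0, 0], [19, -3, 10], [-8, 0, -8]].
Row 1: (0)·3 + (0)·y + (0)·z = 0
Row 2: (19)·3 + (-3)·y + (10)·z = 0
Row 3: (-8)·3 + (0)·y + (-8)·z = 0
Solving gives y = 9, z = -3.
Check: L·(3, 9, -3) = (15, 45, -15) = 5·(3, 9, -3).

9, -3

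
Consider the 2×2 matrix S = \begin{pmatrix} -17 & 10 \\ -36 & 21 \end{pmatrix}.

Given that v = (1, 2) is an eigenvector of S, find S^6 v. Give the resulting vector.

First find the eigenvalue: Sv = (3, 6) = 3·(1, 2), so λ = 3.
Then S^6 v = λ^6·v = 3^6·(1, 2) = 729·(1, 2) = (729, 1458).

(729, 1458)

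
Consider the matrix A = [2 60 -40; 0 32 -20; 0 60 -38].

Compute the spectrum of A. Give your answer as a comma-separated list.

-8, 2, 2

Compute the characteristic polynomial p(λ) = det(λI - A).
Cofactor expansion gives p(λ) = λ^3 + 4λ^2 - 28λ + 32.
Since p(2) = 0, λ = 2 is a root.
Dividing by (λ - 2) leaves λ^2 + 6λ - 16.
The quadratic factors as (λ + 8)·(λ - 2).
Eigenvalues: -8, 2, 2.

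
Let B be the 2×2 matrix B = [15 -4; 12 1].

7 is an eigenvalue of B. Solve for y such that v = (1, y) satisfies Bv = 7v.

We need (B - 7I)v = 0.
B - 7I = [[8, -4], [12, -6]].
Row 1: (8)·1 + (-4)·y = 0
Row 2: (12)·1 + (-6)·y = 0
Solving gives y = 2.
Check: B·(1, 2) = (7, 14) = 7·(1, 2).

2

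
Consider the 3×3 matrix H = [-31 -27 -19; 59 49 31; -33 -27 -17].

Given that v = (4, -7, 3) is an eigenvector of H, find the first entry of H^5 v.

First find the eigenvalue: Hv = (8, -14, 6) = 2·(4, -7, 3), so λ = 2.
Then H^5 v = λ^5·v = 2^5·(4, -7, 3) = 32·(4, -7, 3) = (128, -224, 96).

128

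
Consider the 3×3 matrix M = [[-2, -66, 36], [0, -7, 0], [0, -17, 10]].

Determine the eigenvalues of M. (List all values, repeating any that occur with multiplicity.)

-7, -2, 10

The characteristic polynomial is p(lambda) = det(lambda·I - M).
Expanding along the first row, p(lambda) = lambda^3 - lambda^2 - 76·lambda - 140.
Try lambda = -2: p(-2) = 0, so -2 is a root.
Dividing by (lambda + 2) leaves lambda^2 - 3·lambda - 70.
The quadratic factors as (lambda + 7)·(lambda - 10).
Eigenvalues: -7, -2, 10.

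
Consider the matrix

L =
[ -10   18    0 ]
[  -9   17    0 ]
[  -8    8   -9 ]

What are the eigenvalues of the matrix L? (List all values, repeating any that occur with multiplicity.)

The characteristic polynomial is p(s) = det(sI - L).
Expanding along the first row, p(s) = s^3 + 2s^2 - 71s - 72.
Try s = 8: p(8) = 0, so 8 is a root.
Factor out (s - 8): p(s) = (s - 8)·(s^2 + 10s + 9).
The quadratic factors as (s + 9)·(s + 1).
Eigenvalues: -9, -1, 8.

-9, -1, 8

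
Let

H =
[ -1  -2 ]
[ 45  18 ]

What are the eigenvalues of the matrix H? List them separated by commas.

det(H - tI) = (-1 - t)(18 - t) - (-2)·(45) = t^2 - 17t + 72.
This factors as (t - 8)·(t - 9) = 0.
Eigenvalues: 8, 9.

8, 9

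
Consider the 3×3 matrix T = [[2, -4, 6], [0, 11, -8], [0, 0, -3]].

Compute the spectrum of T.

-3, 2, 11

T is upper triangular, so its eigenvalues are the diagonal entries.
Diagonal: 2, 11, -3.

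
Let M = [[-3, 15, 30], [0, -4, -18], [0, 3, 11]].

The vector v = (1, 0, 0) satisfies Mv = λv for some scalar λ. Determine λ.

-3

Compute Mv: M·(1, 0, 0) = (-3, 0, 0).
Since Mv = λv, compare component 1: -3 = λ·1, so λ = -3.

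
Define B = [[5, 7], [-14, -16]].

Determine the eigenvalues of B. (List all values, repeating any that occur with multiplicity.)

det(B - lambda·I) = (5 - lambda)(-16 - lambda) - (7)·(-14) = lambda^2 + 11·lambda + 18.
This factors as (lambda + 9)·(lambda + 2) = 0.
Eigenvalues: -9, -2.

-9, -2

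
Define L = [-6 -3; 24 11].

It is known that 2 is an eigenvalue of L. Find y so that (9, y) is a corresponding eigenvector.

We need (L - 2I)v = 0.
L - 2I = [[-8, -3], [24, 9]].
Row 1: (-8)·9 + (-3)·y = 0
Row 2: (24)·9 + (9)·y = 0
Solving gives y = -24.
Check: L·(9, -24) = (18, -48) = 2·(9, -24).

-24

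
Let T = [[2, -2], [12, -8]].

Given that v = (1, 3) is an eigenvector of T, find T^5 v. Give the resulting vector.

First find the eigenvalue: Tv = (-4, -12) = -4·(1, 3), so λ = -4.
Then T^5 v = λ^5·v = (-4)^5·(1, 3) = -1024·(1, 3) = (-1024, -3072).

(-1024, -3072)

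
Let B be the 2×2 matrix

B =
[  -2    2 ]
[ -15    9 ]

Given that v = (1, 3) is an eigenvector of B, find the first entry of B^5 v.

First find the eigenvalue: Bv = (4, 12) = 4·(1, 3), so λ = 4.
Then B^5 v = λ^5·v = 4^5·(1, 3) = 1024·(1, 3) = (1024, 3072).

1024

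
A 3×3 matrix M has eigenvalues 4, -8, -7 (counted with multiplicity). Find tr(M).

trace(M) is the sum of the eigenvalues: (4) + (-8) + (-7) = -11.

-11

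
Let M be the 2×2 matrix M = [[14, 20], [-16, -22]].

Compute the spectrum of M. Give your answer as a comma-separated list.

-6, -2

det(M - λI) = (14 - λ)(-22 - λ) - (20)·(-16) = λ^2 + 8λ + 12.
This factors as (λ + 6)·(λ + 2) = 0.
Eigenvalues: -6, -2.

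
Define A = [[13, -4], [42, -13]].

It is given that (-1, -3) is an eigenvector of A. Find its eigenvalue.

Compute Av: A·(-1, -3) = (-1, -3).
Since Av = λv, compare component 1: -1 = λ·-1, so λ = 1.

1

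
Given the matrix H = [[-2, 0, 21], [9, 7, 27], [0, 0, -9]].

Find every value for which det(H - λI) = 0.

Compute the characteristic polynomial p(lambda) = det(lambda·I - H).
Expanding the 3×3 determinant: p(lambda) = lambda^3 + 4·lambda^2 - 59·lambda - 126.
Since p(-2) = 0, lambda = -2 is a root.
Factor out (lambda + 2): p(lambda) = (lambda + 2)·(lambda^2 + 2·lambda - 63).
The quadratic factors as (lambda + 9)·(lambda - 7).
Eigenvalues: -9, -2, 7.

-9, -2, 7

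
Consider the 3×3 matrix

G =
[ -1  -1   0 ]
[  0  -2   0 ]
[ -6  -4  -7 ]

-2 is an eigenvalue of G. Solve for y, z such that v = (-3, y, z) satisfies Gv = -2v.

-3, 6

We need (G + 2I)v = 0.
G + 2I = [[1, -1, 0], [0, 0, 0], [-6, -4, -5]].
Row 1: (1)·-3 + (-1)·y + (0)·z = 0
Row 2: (0)·-3 + (0)·y + (0)·z = 0
Row 3: (-6)·-3 + (-4)·y + (-5)·z = 0
Solving gives y = -3, z = 6.
Check: G·(-3, -3, 6) = (6, 6, -12) = -2·(-3, -3, 6).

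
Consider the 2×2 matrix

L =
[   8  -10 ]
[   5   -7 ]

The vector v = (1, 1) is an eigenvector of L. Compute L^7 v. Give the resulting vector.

First find the eigenvalue: Lv = (-2, -2) = -2·(1, 1), so λ = -2.
Then L^7 v = λ^7·v = (-2)^7·(1, 1) = -128·(1, 1) = (-128, -128).

(-128, -128)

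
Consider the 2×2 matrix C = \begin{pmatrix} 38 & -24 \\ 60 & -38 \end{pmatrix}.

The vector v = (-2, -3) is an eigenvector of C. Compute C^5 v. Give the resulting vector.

(-64, -96)

First find the eigenvalue: Cv = (-4, -6) = 2·(-2, -3), so λ = 2.
Then C^5 v = λ^5·v = 2^5·(-2, -3) = 32·(-2, -3) = (-64, -96).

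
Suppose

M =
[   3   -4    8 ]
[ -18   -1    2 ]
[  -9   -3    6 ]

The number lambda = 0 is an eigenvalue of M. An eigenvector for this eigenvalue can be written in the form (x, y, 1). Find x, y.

We need (M)v = 0.
M = [[3, -4, 8], [-18, -1, 2], [-9, -3, 6]].
Row 1: (3)·x + (-4)·y + (8)·1 = 0
Row 2: (-18)·x + (-1)·y + (2)·1 = 0
Row 3: (-9)·x + (-3)·y + (6)·1 = 0
Solving gives x = 0, y = 2.
Check: M·(0, 2, 1) = (0, 0, 0) = 0·(0, 2, 1).

0, 2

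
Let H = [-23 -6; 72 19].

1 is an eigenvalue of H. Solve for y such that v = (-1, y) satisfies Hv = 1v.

We need (H - 1I)v = 0.
H - 1I = [[-24, -6], [72, 18]].
Row 1: (-24)·-1 + (-6)·y = 0
Row 2: (72)·-1 + (18)·y = 0
Solving gives y = 4.
Check: H·(-1, 4) = (-1, 4) = 1·(-1, 4).

4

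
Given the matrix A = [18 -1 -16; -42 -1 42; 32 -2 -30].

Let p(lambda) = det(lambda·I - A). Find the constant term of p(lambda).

-112

p(lambda) = lambda^3 + 13·lambda^2 + 26·lambda - 112.
The constant term is -112.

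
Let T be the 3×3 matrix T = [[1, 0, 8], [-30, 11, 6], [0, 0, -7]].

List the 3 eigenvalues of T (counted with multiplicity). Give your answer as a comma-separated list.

Set up det(tI - T) = 0.
Cofactor expansion gives p(t) = t^3 - 5t^2 - 73t + 77.
Rational-root test: t = 1 gives p(1) = 0.
Dividing by (t - 1) leaves t^2 - 4t - 77.
The quadratic factors as (t + 7)·(t - 11).
Eigenvalues: -7, 1, 11.

-7, 1, 11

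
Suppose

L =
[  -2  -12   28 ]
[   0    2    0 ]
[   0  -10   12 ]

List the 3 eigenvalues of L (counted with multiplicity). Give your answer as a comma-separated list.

-2, 2, 12

The characteristic polynomial is p(s) = det(sI - L).
Cofactor expansion gives p(s) = s^3 - 12s^2 - 4s + 48.
Rational-root test: s = -2 gives p(-2) = 0.
Dividing by (s + 2) leaves s^2 - 14s + 24.
The quadratic factors as (s - 2)·(s - 12).
Eigenvalues: -2, 2, 12.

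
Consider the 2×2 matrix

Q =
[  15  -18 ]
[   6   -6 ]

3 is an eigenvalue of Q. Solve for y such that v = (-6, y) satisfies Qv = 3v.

We need (Q - 3I)v = 0.
Q - 3I = [[12, -18], [6, -9]].
Row 1: (12)·-6 + (-18)·y = 0
Row 2: (6)·-6 + (-9)·y = 0
Solving gives y = -4.
Check: Q·(-6, -4) = (-18, -12) = 3·(-6, -4).

-4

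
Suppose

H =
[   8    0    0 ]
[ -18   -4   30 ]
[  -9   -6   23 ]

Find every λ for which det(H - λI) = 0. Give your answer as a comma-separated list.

The characteristic polynomial is p(s) = det(sI - H).
Expanding along the first row, p(s) = s^3 - 27s^2 + 240s - 704.
Since p(8) = 0, s = 8 is a root.
Dividing by (s - 8) leaves s^2 - 19s + 88.
The quadratic factors as (s - 8)·(s - 11).
Eigenvalues: 8, 8, 11.

8, 8, 11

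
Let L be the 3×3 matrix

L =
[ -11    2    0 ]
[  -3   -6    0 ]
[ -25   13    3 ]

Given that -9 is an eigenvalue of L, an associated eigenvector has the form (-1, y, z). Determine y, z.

We need (L + 9I)v = 0.
L + 9I = [[-2, 2, 0], [-3, 3, 0], [-25, 13, 12]].
Row 1: (-2)·-1 + (2)·y + (0)·z = 0
Row 2: (-3)·-1 + (3)·y + (0)·z = 0
Row 3: (-25)·-1 + (13)·y + (12)·z = 0
Solving gives y = -1, z = -1.
Check: L·(-1, -1, -1) = (9, 9, 9) = -9·(-1, -1, -1).

-1, -1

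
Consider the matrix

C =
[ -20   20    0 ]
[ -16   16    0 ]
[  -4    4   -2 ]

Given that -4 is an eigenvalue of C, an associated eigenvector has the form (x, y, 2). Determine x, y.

We need (C + 4I)v = 0.
C + 4I = [[-16, 20, 0], [-16, 20, 0], [-4, 4, 2]].
Row 1: (-16)·x + (20)·y + (0)·2 = 0
Row 2: (-16)·x + (20)·y + (0)·2 = 0
Row 3: (-4)·x + (4)·y + (2)·2 = 0
Solving gives x = 5, y = 4.
Check: C·(5, 4, 2) = (-20, -16, -8) = -4·(5, 4, 2).

5, 4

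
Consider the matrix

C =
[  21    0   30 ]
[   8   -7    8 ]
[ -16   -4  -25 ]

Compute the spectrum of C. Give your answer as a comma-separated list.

The characteristic polynomial is p(λ) = det(λI - C).
Expanding along the first row, p(λ) = λ^3 + 11λ^2 + 15λ - 27.
Try λ = -9: p(-9) = 0, so -9 is a root.
Dividing by (λ + 9) leaves λ^2 + 2λ - 3.
The quadratic factors as (λ + 3)·(λ - 1).
Eigenvalues: -9, -3, 1.

-9, -3, 1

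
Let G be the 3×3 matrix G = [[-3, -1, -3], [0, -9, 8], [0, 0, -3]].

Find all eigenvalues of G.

G is upper triangular, so its eigenvalues are the diagonal entries.
Diagonal: -3, -9, -3.

-9, -3, -3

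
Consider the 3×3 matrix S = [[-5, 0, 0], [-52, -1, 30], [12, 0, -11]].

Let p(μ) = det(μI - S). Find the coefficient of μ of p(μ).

p(μ) = μ^3 + 17μ^2 + 71μ + 55.
The coefficient of μ is 71.

71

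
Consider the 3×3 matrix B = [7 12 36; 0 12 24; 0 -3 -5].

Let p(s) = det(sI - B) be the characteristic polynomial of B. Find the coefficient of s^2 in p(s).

-14

The coefficient of s^2 of det(sI - B) is −trace(B).
trace(B) = (7) + (12) + (-5) = 14, so the coefficient is -14.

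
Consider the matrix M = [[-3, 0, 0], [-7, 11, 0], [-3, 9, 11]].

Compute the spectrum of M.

-3, 11, 11

M is lower triangular, so its eigenvalues are the diagonal entries.
Diagonal: -3, 11, 11.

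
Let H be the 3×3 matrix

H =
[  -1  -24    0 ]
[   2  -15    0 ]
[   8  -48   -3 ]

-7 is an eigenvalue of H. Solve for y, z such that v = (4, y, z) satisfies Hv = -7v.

We need (H + 7I)v = 0.
H + 7I = [[6, -24, 0], [2, -8, 0], [8, -48, 4]].
Row 1: (6)·4 + (-24)·y + (0)·z = 0
Row 2: (2)·4 + (-8)·y + (0)·z = 0
Row 3: (8)·4 + (-48)·y + (4)·z = 0
Solving gives y = 1, z = 4.
Check: H·(4, 1, 4) = (-28, -7, -28) = -7·(4, 1, 4).

1, 4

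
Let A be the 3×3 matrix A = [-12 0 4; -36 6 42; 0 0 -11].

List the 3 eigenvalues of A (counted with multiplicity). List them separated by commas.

-12, -11, 6

Set up det(μI - A) = 0.
Expanding the 3×3 determinant: p(μ) = μ^3 + 17μ^2 - 6μ - 792.
Rational-root test: μ = 6 gives p(6) = 0.
Factor out (μ - 6): p(μ) = (μ - 6)·(μ^2 + 23μ + 132).
The quadratic factors as (μ + 12)·(μ + 11).
Eigenvalues: -12, -11, 6.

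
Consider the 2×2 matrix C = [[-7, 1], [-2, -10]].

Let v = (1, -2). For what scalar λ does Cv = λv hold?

-9

Compute Cv: C·(1, -2) = (-9, 18).
Since Cv = λv, compare component 1: -9 = λ·1, so λ = -9.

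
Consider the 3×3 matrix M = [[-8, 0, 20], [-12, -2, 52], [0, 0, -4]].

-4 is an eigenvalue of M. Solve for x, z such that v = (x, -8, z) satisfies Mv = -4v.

-10, -2

We need (M + 4I)v = 0.
M + 4I = [[-4, 0, 20], [-12, 2, 52], [0, 0, 0]].
Row 1: (-4)·x + (0)·-8 + (20)·z = 0
Row 2: (-12)·x + (2)·-8 + (52)·z = 0
Row 3: (0)·x + (0)·-8 + (0)·z = 0
Solving gives x = -10, z = -2.
Check: M·(-10, -8, -2) = (40, 32, 8) = -4·(-10, -8, -2).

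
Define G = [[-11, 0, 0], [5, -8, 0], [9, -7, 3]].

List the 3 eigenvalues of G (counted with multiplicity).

-11, -8, 3

G is lower triangular, so its eigenvalues are the diagonal entries.
Diagonal: -11, -8, 3.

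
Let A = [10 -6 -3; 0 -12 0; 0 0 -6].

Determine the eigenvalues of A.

A is upper triangular, so its eigenvalues are the diagonal entries.
Diagonal: 10, -12, -6.

-12, -6, 10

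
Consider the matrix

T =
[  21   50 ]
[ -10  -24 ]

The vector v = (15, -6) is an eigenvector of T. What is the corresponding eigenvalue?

Compute Tv: T·(15, -6) = (15, -6).
Since Tv = λv, compare component 1: 15 = λ·15, so λ = 1.

1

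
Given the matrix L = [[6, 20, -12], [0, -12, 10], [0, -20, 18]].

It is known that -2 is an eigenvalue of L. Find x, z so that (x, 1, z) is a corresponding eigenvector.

-1, 1

We need (L + 2I)v = 0.
L + 2I = [[8, 20, -12], [0, -10, 10], [0, -20, 20]].
Row 1: (8)·x + (20)·1 + (-12)·z = 0
Row 2: (0)·x + (-10)·1 + (10)·z = 0
Row 3: (0)·x + (-20)·1 + (20)·z = 0
Solving gives x = -1, z = 1.
Check: L·(-1, 1, 1) = (2, -2, -2) = -2·(-1, 1, 1).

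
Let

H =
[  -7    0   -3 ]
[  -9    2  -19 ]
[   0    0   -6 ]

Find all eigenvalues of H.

-7, -6, 2

The characteristic polynomial is p(λ) = det(λI - H).
Expanding the 3×3 determinant: p(λ) = λ^3 + 11λ^2 + 16λ - 84.
Try λ = 2: p(2) = 0, so 2 is a root.
Dividing by (λ - 2) leaves λ^2 + 13λ + 42.
The quadratic factors as (λ + 7)·(λ + 6).
Eigenvalues: -7, -6, 2.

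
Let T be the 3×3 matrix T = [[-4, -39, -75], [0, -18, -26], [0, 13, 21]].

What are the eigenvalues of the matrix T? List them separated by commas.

Set up det(tI - T) = 0.
Expanding the 3×3 determinant: p(t) = t^3 + t^2 - 52t - 160.
Try t = -4: p(-4) = 0, so -4 is a root.
Dividing by (t + 4) leaves t^2 - 3t - 40.
The quadratic factors as (t + 5)·(t - 8).
Eigenvalues: -5, -4, 8.

-5, -4, 8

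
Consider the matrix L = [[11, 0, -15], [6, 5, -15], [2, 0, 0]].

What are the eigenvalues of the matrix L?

Set up det(lambda·I - L) = 0.
Cofactor expansion gives p(lambda) = lambda^3 - 16·lambda^2 + 85·lambda - 150.
Since p(5) = 0, lambda = 5 is a root.
Dividing by (lambda - 5) leaves lambda^2 - 11·lambda + 30.
The quadratic factors as (lambda - 5)·(lambda - 6).
Eigenvalues: 5, 5, 6.

5, 5, 6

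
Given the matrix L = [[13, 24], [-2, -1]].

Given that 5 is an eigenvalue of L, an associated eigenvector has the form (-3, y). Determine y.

1

We need (L - 5I)v = 0.
L - 5I = [[8, 24], [-2, -6]].
Row 1: (8)·-3 + (24)·y = 0
Row 2: (-2)·-3 + (-6)·y = 0
Solving gives y = 1.
Check: L·(-3, 1) = (-15, 5) = 5·(-3, 1).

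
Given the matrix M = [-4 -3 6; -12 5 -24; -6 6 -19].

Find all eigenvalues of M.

The characteristic polynomial is p(s) = det(sI - M).
Expanding the 3×3 determinant: p(s) = s^3 + 18s^2 + 105s + 196.
Try s = -4: p(-4) = 0, so -4 is a root.
Dividing by (s + 4) leaves s^2 + 14s + 49.
The quadratic factor is (s + 7)^2.
Eigenvalues: -7, -7, -4.

-7, -7, -4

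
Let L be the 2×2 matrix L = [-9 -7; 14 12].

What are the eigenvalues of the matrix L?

det(L - rI) = (-9 - r)(12 - r) - (-7)·(14) = r^2 - 3r - 10.
This factors as (r + 2)·(r - 5) = 0.
Eigenvalues: -2, 5.

-2, 5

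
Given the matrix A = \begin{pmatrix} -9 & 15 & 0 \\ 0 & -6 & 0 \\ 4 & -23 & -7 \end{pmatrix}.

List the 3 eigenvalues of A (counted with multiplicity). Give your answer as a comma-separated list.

-9, -7, -6

Compute the characteristic polynomial p(μ) = det(μI - A).
Cofactor expansion gives p(μ) = μ^3 + 22μ^2 + 159μ + 378.
Since p(-6) = 0, μ = -6 is a root.
Factor out (μ + 6): p(μ) = (μ + 6)·(μ^2 + 16μ + 63).
The quadratic factors as (μ + 9)·(μ + 7).
Eigenvalues: -9, -7, -6.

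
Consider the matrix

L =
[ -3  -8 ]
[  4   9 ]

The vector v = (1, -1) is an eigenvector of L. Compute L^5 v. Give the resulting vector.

First find the eigenvalue: Lv = (5, -5) = 5·(1, -1), so λ = 5.
Then L^5 v = λ^5·v = 5^5·(1, -1) = 3125·(1, -1) = (3125, -3125).

(3125, -3125)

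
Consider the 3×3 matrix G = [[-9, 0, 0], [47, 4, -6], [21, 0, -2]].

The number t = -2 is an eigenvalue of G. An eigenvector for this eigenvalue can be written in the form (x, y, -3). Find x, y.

0, -3

We need (G + 2I)v = 0.
G + 2I = [[-7, 0, 0], [47, 6, -6], [21, 0, 0]].
Row 1: (-7)·x + (0)·y + (0)·-3 = 0
Row 2: (47)·x + (6)·y + (-6)·-3 = 0
Row 3: (21)·x + (0)·y + (0)·-3 = 0
Solving gives x = 0, y = -3.
Check: G·(0, -3, -3) = (0, 6, 6) = -2·(0, -3, -3).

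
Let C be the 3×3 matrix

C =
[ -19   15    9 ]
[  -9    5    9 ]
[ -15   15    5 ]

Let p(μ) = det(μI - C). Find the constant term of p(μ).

p(μ) = μ^3 + 9μ^2 - 30μ - 200.
The constant term is -200.

-200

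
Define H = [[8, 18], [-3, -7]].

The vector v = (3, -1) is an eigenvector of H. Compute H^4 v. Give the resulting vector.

First find the eigenvalue: Hv = (6, -2) = 2·(3, -1), so λ = 2.
Then H^4 v = λ^4·v = 2^4·(3, -1) = 16·(3, -1) = (48, -16).

(48, -16)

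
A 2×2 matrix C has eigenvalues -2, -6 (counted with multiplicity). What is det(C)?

12

det(C) is the product of the eigenvalues: (-2) · (-6) = 12.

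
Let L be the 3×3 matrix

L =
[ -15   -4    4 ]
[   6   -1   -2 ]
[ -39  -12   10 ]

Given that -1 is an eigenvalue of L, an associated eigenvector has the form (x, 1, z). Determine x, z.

We need (L + 1I)v = 0.
L + 1I = [[-14, -4, 4], [6, 0, -2], [-39, -12, 11]].
Row 1: (-14)·x + (-4)·1 + (4)·z = 0
Row 2: (6)·x + (0)·1 + (-2)·z = 0
Row 3: (-39)·x + (-12)·1 + (11)·z = 0
Solving gives x = -2, z = -6.
Check: L·(-2, 1, -6) = (2, -1, 6) = -1·(-2, 1, -6).

-2, -6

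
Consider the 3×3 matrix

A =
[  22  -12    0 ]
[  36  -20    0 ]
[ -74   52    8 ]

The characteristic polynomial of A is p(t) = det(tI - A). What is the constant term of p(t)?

p(t) = t^3 - 10t^2 + 8t + 64.
The constant term is 64.

64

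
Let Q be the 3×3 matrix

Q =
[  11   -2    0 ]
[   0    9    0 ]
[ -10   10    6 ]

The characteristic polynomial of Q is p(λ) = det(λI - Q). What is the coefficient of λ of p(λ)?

p(λ) = λ^3 - 26λ^2 + 219λ - 594.
The coefficient of λ is 219.

219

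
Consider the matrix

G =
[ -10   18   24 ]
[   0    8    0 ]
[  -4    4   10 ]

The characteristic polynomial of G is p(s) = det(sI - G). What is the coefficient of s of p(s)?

-4

p(s) = s^3 - 8s^2 - 4s + 32.
The coefficient of s is -4.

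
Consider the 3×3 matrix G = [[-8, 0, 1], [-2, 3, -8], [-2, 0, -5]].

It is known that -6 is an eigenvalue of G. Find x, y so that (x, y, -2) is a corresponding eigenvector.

We need (G + 6I)v = 0.
G + 6I = [[-2, 0, 1], [-2, 9, -8], [-2, 0, 1]].
Row 1: (-2)·x + (0)·y + (1)·-2 = 0
Row 2: (-2)·x + (9)·y + (-8)·-2 = 0
Row 3: (-2)·x + (0)·y + (1)·-2 = 0
Solving gives x = -1, y = -2.
Check: G·(-1, -2, -2) = (6, 12, 12) = -6·(-1, -2, -2).

-1, -2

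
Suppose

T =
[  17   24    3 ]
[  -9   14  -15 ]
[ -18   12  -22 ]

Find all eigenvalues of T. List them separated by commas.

-1, 2, 8

Set up det(tI - T) = 0.
Cofactor expansion gives p(t) = t^3 - 9t^2 + 6t + 16.
Rational-root test: t = -1 gives p(-1) = 0.
Dividing by (t + 1) leaves t^2 - 10t + 16.
The quadratic factors as (t - 2)·(t - 8).
Eigenvalues: -1, 2, 8.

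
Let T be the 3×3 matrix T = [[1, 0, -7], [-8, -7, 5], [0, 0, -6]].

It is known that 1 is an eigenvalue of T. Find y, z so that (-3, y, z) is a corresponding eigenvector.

We need (T - 1I)v = 0.
T - 1I = [[0, 0, -7], [-8, -8, 5], [0, 0, -7]].
Row 1: (0)·-3 + (0)·y + (-7)·z = 0
Row 2: (-8)·-3 + (-8)·y + (5)·z = 0
Row 3: (0)·-3 + (0)·y + (-7)·z = 0
Solving gives y = 3, z = 0.
Check: T·(-3, 3, 0) = (-3, 3, 0) = 1·(-3, 3, 0).

3, 0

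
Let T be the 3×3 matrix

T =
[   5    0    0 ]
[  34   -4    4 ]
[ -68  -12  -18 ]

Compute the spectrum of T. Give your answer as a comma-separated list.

Compute the characteristic polynomial p(t) = det(tI - T).
Expanding the 3×3 determinant: p(t) = t^3 + 17t^2 + 10t - 600.
Try t = -12: p(-12) = 0, so -12 is a root.
Factor out (t + 12): p(t) = (t + 12)·(t^2 + 5t - 50).
The quadratic factors as (t + 10)·(t - 5).
Eigenvalues: -12, -10, 5.

-12, -10, 5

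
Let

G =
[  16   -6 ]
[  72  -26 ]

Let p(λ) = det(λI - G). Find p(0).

p(0) = det(0·I − G) = det(−G) = (−1)^2·det(G).
det(G) = 16, so p(0) = 16.

16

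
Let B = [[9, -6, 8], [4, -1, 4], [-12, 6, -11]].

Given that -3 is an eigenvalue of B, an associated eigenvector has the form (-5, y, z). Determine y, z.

We need (B + 3I)v = 0.
B + 3I = [[12, -6, 8], [4, 2, 4], [-12, 6, -8]].
Row 1: (12)·-5 + (-6)·y + (8)·z = 0
Row 2: (4)·-5 + (2)·y + (4)·z = 0
Row 3: (-12)·-5 + (6)·y + (-8)·z = 0
Solving gives y = -2, z = 6.
Check: B·(-5, -2, 6) = (15, 6, -18) = -3·(-5, -2, 6).

-2, 6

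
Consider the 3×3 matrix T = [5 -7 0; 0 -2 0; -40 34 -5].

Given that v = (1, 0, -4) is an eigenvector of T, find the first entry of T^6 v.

15625

First find the eigenvalue: Tv = (5, 0, -20) = 5·(1, 0, -4), so λ = 5.
Then T^6 v = λ^6·v = 5^6·(1, 0, -4) = 15625·(1, 0, -4) = (15625, 0, -62500).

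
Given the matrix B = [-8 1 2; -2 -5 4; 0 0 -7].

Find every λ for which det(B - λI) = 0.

The characteristic polynomial is p(t) = det(tI - B).
Cofactor expansion gives p(t) = t^3 + 20t^2 + 133t + 294.
Try t = -6: p(-6) = 0, so -6 is a root.
Factor out (t + 6): p(t) = (t + 6)·(t^2 + 14t + 49).
The quadratic factor is (t + 7)^2.
Eigenvalues: -7, -7, -6.

-7, -7, -6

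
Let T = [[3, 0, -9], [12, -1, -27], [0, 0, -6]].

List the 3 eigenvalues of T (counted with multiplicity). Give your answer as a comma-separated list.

-6, -1, 3

The characteristic polynomial is p(μ) = det(μI - T).
Cofactor expansion gives p(μ) = μ^3 + 4μ^2 - 15μ - 18.
Rational-root test: μ = 3 gives p(3) = 0.
Dividing by (μ - 3) leaves μ^2 + 7μ + 6.
The quadratic factors as (μ + 6)·(μ + 1).
Eigenvalues: -6, -1, 3.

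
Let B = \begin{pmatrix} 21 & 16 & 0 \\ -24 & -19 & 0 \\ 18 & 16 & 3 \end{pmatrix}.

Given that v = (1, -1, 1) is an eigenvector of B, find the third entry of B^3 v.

First find the eigenvalue: Bv = (5, -5, 5) = 5·(1, -1, 1), so λ = 5.
Then B^3 v = λ^3·v = 5^3·(1, -1, 1) = 125·(1, -1, 1) = (125, -125, 125).

125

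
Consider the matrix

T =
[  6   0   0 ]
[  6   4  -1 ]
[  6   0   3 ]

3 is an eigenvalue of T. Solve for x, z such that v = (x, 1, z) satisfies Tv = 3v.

0, 1

We need (T - 3I)v = 0.
T - 3I = [[3, 0, 0], [6, 1, -1], [6, 0, 0]].
Row 1: (3)·x + (0)·1 + (0)·z = 0
Row 2: (6)·x + (1)·1 + (-1)·z = 0
Row 3: (6)·x + (0)·1 + (0)·z = 0
Solving gives x = 0, z = 1.
Check: T·(0, 1, 1) = (0, 3, 3) = 3·(0, 1, 1).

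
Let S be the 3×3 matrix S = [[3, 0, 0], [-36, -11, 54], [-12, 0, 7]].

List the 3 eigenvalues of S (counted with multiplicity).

Set up det(λI - S) = 0.
Expanding along the first row, p(λ) = λ^3 + λ^2 - 89λ + 231.
Rational-root test: λ = 3 gives p(3) = 0.
Dividing by (λ - 3) leaves λ^2 + 4λ - 77.
The quadratic factors as (λ + 11)·(λ - 7).
Eigenvalues: -11, 3, 7.

-11, 3, 7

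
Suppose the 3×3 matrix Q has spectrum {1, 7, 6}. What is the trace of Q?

trace(Q) is the sum of the eigenvalues: (1) + (7) + (6) = 14.

14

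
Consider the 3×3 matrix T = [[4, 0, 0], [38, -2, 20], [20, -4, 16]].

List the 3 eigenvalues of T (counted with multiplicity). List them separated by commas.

Compute the characteristic polynomial p(μ) = det(μI - T).
Cofactor expansion gives p(μ) = μ^3 - 18μ^2 + 104μ - 192.
Try μ = 4: p(4) = 0, so 4 is a root.
Dividing by (μ - 4) leaves μ^2 - 14μ + 48.
The quadratic factors as (μ - 6)·(μ - 8).
Eigenvalues: 4, 6, 8.

4, 6, 8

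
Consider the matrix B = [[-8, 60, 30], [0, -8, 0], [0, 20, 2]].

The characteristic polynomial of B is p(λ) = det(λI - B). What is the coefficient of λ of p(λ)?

p(λ) = λ^3 + 14λ^2 + 32λ - 128.
The coefficient of λ is 32.

32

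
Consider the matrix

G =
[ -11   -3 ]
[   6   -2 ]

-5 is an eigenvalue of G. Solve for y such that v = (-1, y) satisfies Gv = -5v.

2

We need (G + 5I)v = 0.
G + 5I = [[-6, -3], [6, 3]].
Row 1: (-6)·-1 + (-3)·y = 0
Row 2: (6)·-1 + (3)·y = 0
Solving gives y = 2.
Check: G·(-1, 2) = (5, -10) = -5·(-1, 2).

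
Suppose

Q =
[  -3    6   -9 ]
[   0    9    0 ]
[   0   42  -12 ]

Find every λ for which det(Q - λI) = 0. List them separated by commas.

Compute the characteristic polynomial p(μ) = det(μI - Q).
Cofactor expansion gives p(μ) = μ^3 + 6μ^2 - 99μ - 324.
Try μ = -3: p(-3) = 0, so -3 is a root.
Factor out (μ + 3): p(μ) = (μ + 3)·(μ^2 + 3μ - 108).
The quadratic factors as (μ + 12)·(μ - 9).
Eigenvalues: -12, -3, 9.

-12, -3, 9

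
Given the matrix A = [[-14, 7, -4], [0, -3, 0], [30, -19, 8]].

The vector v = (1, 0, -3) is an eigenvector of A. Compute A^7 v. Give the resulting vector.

First find the eigenvalue: Av = (-2, 0, 6) = -2·(1, 0, -3), so λ = -2.
Then A^7 v = λ^7·v = (-2)^7·(1, 0, -3) = -128·(1, 0, -3) = (-128, 0, 384).

(-128, 0, 384)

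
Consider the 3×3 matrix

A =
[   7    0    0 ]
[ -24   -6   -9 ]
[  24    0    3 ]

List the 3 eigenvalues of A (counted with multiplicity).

-6, 3, 7

Set up det(rI - A) = 0.
Expanding the 3×3 determinant: p(r) = r^3 - 4r^2 - 39r + 126.
Try r = -6: p(-6) = 0, so -6 is a root.
Dividing by (r + 6) leaves r^2 - 10r + 21.
The quadratic factors as (r - 3)·(r - 7).
Eigenvalues: -6, 3, 7.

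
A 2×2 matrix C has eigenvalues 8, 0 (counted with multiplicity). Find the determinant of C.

0

det(C) is the product of the eigenvalues: (8) · (0) = 0.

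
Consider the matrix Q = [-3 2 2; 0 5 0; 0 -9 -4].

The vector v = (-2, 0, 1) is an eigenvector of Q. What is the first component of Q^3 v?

128

First find the eigenvalue: Qv = (8, 0, -4) = -4·(-2, 0, 1), so λ = -4.
Then Q^3 v = λ^3·v = (-4)^3·(-2, 0, 1) = -64·(-2, 0, 1) = (128, 0, -64).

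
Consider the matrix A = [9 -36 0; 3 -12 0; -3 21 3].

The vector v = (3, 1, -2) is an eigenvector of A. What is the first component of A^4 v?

243

First find the eigenvalue: Av = (-9, -3, 6) = -3·(3, 1, -2), so λ = -3.
Then A^4 v = λ^4·v = (-3)^4·(3, 1, -2) = 81·(3, 1, -2) = (243, 81, -162).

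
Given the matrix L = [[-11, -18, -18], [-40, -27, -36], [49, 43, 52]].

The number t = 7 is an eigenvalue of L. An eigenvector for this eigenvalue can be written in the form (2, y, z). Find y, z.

We need (L - 7I)v = 0.
L - 7I = [[-18, -18, -18], [-40, -34, -36], [49, 43, 45]].
Row 1: (-18)·2 + (-18)·y + (-18)·z = 0
Row 2: (-40)·2 + (-34)·y + (-36)·z = 0
Row 3: (49)·2 + (43)·y + (45)·z = 0
Solving gives y = 4, z = -6.
Check: L·(2, 4, -6) = (14, 28, -42) = 7·(2, 4, -6).

4, -6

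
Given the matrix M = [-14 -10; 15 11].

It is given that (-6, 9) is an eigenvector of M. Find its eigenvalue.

1

Compute Mv: M·(-6, 9) = (-6, 9).
Since Mv = λv, compare component 1: -6 = λ·-6, so λ = 1.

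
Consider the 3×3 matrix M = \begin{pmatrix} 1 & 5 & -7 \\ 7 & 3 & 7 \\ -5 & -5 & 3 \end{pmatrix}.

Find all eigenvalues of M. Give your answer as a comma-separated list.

Compute the characteristic polynomial p(r) = det(rI - M).
Expanding along the first row, p(r) = r^3 - 7r^2 - 20r + 96.
Rational-root test: r = 3 gives p(3) = 0.
Dividing by (r - 3) leaves r^2 - 4r - 32.
The quadratic factors as (r + 4)·(r - 8).
Eigenvalues: -4, 3, 8.

-4, 3, 8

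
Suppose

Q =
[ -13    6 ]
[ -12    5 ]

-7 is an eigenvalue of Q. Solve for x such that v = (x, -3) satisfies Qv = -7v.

We need (Q + 7I)v = 0.
Q + 7I = [[-6, 6], [-12, 12]].
Row 1: (-6)·x + (6)·-3 = 0
Row 2: (-12)·x + (12)·-3 = 0
Solving gives x = -3.
Check: Q·(-3, -3) = (21, 21) = -7·(-3, -3).

-3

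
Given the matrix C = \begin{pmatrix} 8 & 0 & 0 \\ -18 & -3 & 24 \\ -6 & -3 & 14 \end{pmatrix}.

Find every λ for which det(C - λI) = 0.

Compute the characteristic polynomial p(μ) = det(μI - C).
Cofactor expansion gives p(μ) = μ^3 - 19μ^2 + 118μ - 240.
Try μ = 6: p(6) = 0, so 6 is a root.
Factor out (μ - 6): p(μ) = (μ - 6)·(μ^2 - 13μ + 40).
The quadratic factors as (μ - 5)·(μ - 8).
Eigenvalues: 5, 6, 8.

5, 6, 8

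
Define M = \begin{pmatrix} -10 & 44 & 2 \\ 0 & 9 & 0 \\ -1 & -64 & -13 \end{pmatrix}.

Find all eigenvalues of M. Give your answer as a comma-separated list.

Compute the characteristic polynomial p(λ) = det(λI - M).
Cofactor expansion gives p(λ) = λ^3 + 14λ^2 - 75λ - 1188.
Try λ = -11: p(-11) = 0, so -11 is a root.
Factor out (λ + 11): p(λ) = (λ + 11)·(λ^2 + 3λ - 108).
The quadratic factors as (λ + 12)·(λ - 9).
Eigenvalues: -12, -11, 9.

-12, -11, 9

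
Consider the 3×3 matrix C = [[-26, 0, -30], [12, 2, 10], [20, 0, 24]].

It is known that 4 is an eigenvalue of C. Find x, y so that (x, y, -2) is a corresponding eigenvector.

2, 2

We need (C - 4I)v = 0.
C - 4I = [[-30, 0, -30], [12, -2, 10], [20, 0, 20]].
Row 1: (-30)·x + (0)·y + (-30)·-2 = 0
Row 2: (12)·x + (-2)·y + (10)·-2 = 0
Row 3: (20)·x + (0)·y + (20)·-2 = 0
Solving gives x = 2, y = 2.
Check: C·(2, 2, -2) = (8, 8, -8) = 4·(2, 2, -2).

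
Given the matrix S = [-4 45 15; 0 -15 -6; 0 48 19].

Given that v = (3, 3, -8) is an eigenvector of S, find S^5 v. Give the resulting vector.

(3, 3, -8)

First find the eigenvalue: Sv = (3, 3, -8) = 1·(3, 3, -8), so λ = 1.
Then S^5 v = λ^5·v = 1^5·(3, 3, -8) = 1·(3, 3, -8) = (3, 3, -8).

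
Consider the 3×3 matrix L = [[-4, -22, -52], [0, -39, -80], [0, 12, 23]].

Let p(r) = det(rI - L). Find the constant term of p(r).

252

p(r) = r^3 + 20r^2 + 127r + 252.
The constant term is 252.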